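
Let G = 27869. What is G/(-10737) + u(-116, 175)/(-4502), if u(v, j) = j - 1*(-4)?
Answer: -127388161/48337974 ≈ -2.6354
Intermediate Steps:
u(v, j) = 4 + j (u(v, j) = j + 4 = 4 + j)
G/(-10737) + u(-116, 175)/(-4502) = 27869/(-10737) + (4 + 175)/(-4502) = 27869*(-1/10737) + 179*(-1/4502) = -27869/10737 - 179/4502 = -127388161/48337974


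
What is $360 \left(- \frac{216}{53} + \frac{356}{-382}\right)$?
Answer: $- \frac{18248400}{10123} \approx -1802.7$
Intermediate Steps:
$360 \left(- \frac{216}{53} + \frac{356}{-382}\right) = 360 \left(\left(-216\right) \frac{1}{53} + 356 \left(- \frac{1}{382}\right)\right) = 360 \left(- \frac{216}{53} - \frac{178}{191}\right) = 360 \left(- \frac{50690}{10123}\right) = - \frac{18248400}{10123}$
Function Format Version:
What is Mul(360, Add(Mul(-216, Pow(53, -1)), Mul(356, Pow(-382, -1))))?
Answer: Rational(-18248400, 10123) ≈ -1802.7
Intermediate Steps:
Mul(360, Add(Mul(-216, Pow(53, -1)), Mul(356, Pow(-382, -1)))) = Mul(360, Add(Mul(-216, Rational(1, 53)), Mul(356, Rational(-1, 382)))) = Mul(360, Add(Rational(-216, 53), Rational(-178, 191))) = Mul(360, Rational(-50690, 10123)) = Rational(-18248400, 10123)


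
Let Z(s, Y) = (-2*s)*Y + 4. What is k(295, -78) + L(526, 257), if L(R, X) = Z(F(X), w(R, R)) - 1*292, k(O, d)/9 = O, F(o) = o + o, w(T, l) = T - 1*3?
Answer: -535277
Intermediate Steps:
w(T, l) = -3 + T (w(T, l) = T - 3 = -3 + T)
F(o) = 2*o
k(O, d) = 9*O
Z(s, Y) = 4 - 2*Y*s (Z(s, Y) = -2*Y*s + 4 = 4 - 2*Y*s)
L(R, X) = -288 - 4*X*(-3 + R) (L(R, X) = (4 - 2*(-3 + R)*2*X) - 1*292 = (4 - 4*X*(-3 + R)) - 292 = -288 - 4*X*(-3 + R))
k(295, -78) + L(526, 257) = 9*295 + (-288 - 4*257*(-3 + 526)) = 2655 + (-288 - 4*257*523) = 2655 + (-288 - 537644) = 2655 - 537932 = -535277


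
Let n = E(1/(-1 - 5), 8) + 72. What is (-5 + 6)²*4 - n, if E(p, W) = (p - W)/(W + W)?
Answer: -6479/96 ≈ -67.490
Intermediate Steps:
E(p, W) = (p - W)/(2*W) (E(p, W) = (p - W)/((2*W)) = (p - W)*(1/(2*W)) = (p - W)/(2*W))
n = 6863/96 (n = (½)*(1/(-1 - 5) - 1*8)/8 + 72 = (½)*(⅛)*(1/(-6) - 8) + 72 = (½)*(⅛)*(-⅙ - 8) + 72 = (½)*(⅛)*(-49/6) + 72 = -49/96 + 72 = 6863/96 ≈ 71.490)
(-5 + 6)²*4 - n = (-5 + 6)²*4 - 1*6863/96 = 1²*4 - 6863/96 = 1*4 - 6863/96 = 4 - 6863/96 = -6479/96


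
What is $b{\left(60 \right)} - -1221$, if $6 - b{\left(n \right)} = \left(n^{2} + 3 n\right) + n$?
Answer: $-2613$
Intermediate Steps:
$b{\left(n \right)} = 6 - n^{2} - 4 n$ ($b{\left(n \right)} = 6 - \left(\left(n^{2} + 3 n\right) + n\right) = 6 - \left(n^{2} + 4 n\right) = 6 - n^{2} - 4 n$)
$b{\left(60 \right)} - -1221 = \left(6 - 60^{2} - 240\right) - -1221 = \left(6 - 3600 - 240\right) + 1221 = -3834 + 1221 = -2613$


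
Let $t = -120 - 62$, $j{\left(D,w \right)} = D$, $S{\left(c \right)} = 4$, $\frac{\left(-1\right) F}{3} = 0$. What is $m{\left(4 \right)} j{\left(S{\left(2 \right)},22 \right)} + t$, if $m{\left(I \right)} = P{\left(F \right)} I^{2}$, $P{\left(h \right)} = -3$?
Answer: $-374$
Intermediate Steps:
$F = 0$ ($F = \left(-3\right) 0 = 0$)
$t = -182$
$m{\left(I \right)} = - 3 I^{2}$
$m{\left(4 \right)} j{\left(S{\left(2 \right)},22 \right)} + t = - 3 \cdot 4^{2} \cdot 4 - 182 = \left(-3\right) 16 \cdot 4 - 182 = \left(-48\right) 4 - 182 = -192 - 182 = -374$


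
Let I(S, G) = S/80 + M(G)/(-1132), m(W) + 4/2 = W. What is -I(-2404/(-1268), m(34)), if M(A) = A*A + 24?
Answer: 6474237/7176880 ≈ 0.90210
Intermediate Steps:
m(W) = -2 + W
M(A) = 24 + A**2 (M(A) = A**2 + 24 = 24 + A**2)
I(S, G) = -6/283 - G**2/1132 + S/80 (I(S, G) = S/80 + (24 + G**2)/(-1132) = S*(1/80) + (24 + G**2)*(-1/1132) = S/80 + (-6/283 - G**2/1132) = -6/283 - G**2/1132 + S/80)
-I(-2404/(-1268), m(34)) = -(-6/283 - (-2 + 34)**2/1132 + (-2404/(-1268))/80) = -(-6/283 - 1/1132*32**2 + (-2404*(-1/1268))/80) = -(-6/283 - 1/1132*1024 + (1/80)*(601/317)) = -(-6/283 - 256/283 + 601/25360) = -1*(-6474237/7176880) = 6474237/7176880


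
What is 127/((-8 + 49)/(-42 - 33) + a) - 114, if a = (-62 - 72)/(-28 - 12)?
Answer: -57774/841 ≈ -68.697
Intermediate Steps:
a = 67/20 (a = -134/(-40) = -134*(-1/40) = 67/20 ≈ 3.3500)
127/((-8 + 49)/(-42 - 33) + a) - 114 = 127/((-8 + 49)/(-42 - 33) + 67/20) - 114 = 127/(41/(-75) + 67/20) - 114 = 127/(41*(-1/75) + 67/20) - 114 = 127/(-41/75 + 67/20) - 114 = 127/(841/300) - 114 = 127*(300/841) - 114 = 38100/841 - 114 = -57774/841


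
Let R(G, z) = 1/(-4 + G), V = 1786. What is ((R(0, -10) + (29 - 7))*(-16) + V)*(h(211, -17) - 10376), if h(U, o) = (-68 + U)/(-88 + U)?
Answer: -1835038990/123 ≈ -1.4919e+7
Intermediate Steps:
h(U, o) = (-68 + U)/(-88 + U)
((R(0, -10) + (29 - 7))*(-16) + V)*(h(211, -17) - 10376) = ((1/(-4 + 0) + (29 - 7))*(-16) + 1786)*((-68 + 211)/(-88 + 211) - 10376) = ((1/(-4) + 22)*(-16) + 1786)*(143/123 - 10376) = ((-¼ + 22)*(-16) + 1786)*((1/123)*143 - 10376) = ((87/4)*(-16) + 1786)*(143/123 - 10376) = (-348 + 1786)*(-1276105/123) = 1438*(-1276105/123) = -1835038990/123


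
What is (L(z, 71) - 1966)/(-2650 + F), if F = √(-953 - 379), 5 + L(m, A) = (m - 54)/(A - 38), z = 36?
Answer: 28735275/38631076 + 65061*I*√37/38631076 ≈ 0.74384 + 0.010244*I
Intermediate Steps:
L(m, A) = -5 + (-54 + m)/(-38 + A) (L(m, A) = -5 + (m - 54)/(A - 38) = -5 + (-54 + m)/(-38 + A))
F = 6*I*√37 (F = √(-1332) = 6*I*√37 ≈ 36.497*I)
(L(z, 71) - 1966)/(-2650 + F) = ((136 + 36 - 5*71)/(-38 + 71) - 1966)/(-2650 + 6*I*√37) = ((136 + 36 - 355)/33 - 1966)/(-2650 + 6*I*√37) = ((1/33)*(-183) - 1966)/(-2650 + 6*I*√37) = (-61/11 - 1966)/(-2650 + 6*I*√37) = -21687/(11*(-2650 + 6*I*√37))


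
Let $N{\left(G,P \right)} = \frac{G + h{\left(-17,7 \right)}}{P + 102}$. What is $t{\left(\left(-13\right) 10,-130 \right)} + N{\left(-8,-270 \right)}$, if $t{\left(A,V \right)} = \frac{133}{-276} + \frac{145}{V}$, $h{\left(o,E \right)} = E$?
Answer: $- \frac{26645}{16744} \approx -1.5913$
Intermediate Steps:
$t{\left(A,V \right)} = - \frac{133}{276} + \frac{145}{V}$ ($t{\left(A,V \right)} = 133 \left(- \frac{1}{276}\right) + \frac{145}{V} = - \frac{133}{276} + \frac{145}{V}$)
$N{\left(G,P \right)} = \frac{7 + G}{102 + P}$ ($N{\left(G,P \right)} = \frac{G + 7}{P + 102} = \frac{7 + G}{102 + P}$)
$t{\left(\left(-13\right) 10,-130 \right)} + N{\left(-8,-270 \right)} = \left(- \frac{133}{276} + \frac{145}{-130}\right) + \frac{7 - 8}{102 - 270} = \left(- \frac{133}{276} + 145 \left(- \frac{1}{130}\right)\right) + \frac{1}{-168} \left(-1\right) = \left(- \frac{133}{276} - \frac{29}{26}\right) - - \frac{1}{168} = - \frac{5731}{3588} + \frac{1}{168} = - \frac{26645}{16744}$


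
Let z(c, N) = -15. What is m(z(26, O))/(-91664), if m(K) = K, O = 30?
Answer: 15/91664 ≈ 0.00016364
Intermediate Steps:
m(z(26, O))/(-91664) = -15/(-91664) = -15*(-1/91664) = 15/91664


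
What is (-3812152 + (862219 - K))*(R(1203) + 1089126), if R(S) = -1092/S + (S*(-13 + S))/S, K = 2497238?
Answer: -2381592233340192/401 ≈ -5.9391e+12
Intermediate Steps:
R(S) = -13 + S - 1092/S (R(S) = -1092/S + (-13 + S) = -13 + S - 1092/S)
(-3812152 + (862219 - K))*(R(1203) + 1089126) = (-3812152 + (862219 - 1*2497238))*((-13 + 1203 - 1092/1203) + 1089126) = (-3812152 + (862219 - 2497238))*((-13 + 1203 - 1092*1/1203) + 1089126) = (-3812152 - 1635019)*((-13 + 1203 - 364/401) + 1089126) = -5447171*(476826/401 + 1089126) = -5447171*437216352/401 = -2381592233340192/401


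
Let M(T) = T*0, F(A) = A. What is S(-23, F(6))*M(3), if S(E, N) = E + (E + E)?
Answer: 0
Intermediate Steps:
M(T) = 0
S(E, N) = 3*E (S(E, N) = E + 2*E = 3*E)
S(-23, F(6))*M(3) = (3*(-23))*0 = -69*0 = 0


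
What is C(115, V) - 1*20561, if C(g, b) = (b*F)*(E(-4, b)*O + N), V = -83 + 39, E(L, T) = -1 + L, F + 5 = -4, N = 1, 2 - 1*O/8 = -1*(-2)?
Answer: -20165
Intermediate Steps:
O = 0 (O = 16 - (-8)*(-2) = 16 - 8*2 = 16 - 16 = 0)
F = -9 (F = -5 - 4 = -9)
V = -44
C(g, b) = -9*b (C(g, b) = (b*(-9))*((-1 - 4)*0 + 1) = (-9*b)*(-5*0 + 1) = (-9*b)*(0 + 1) = -9*b*1 = -9*b)
C(115, V) - 1*20561 = -9*(-44) - 1*20561 = 396 - 20561 = -20165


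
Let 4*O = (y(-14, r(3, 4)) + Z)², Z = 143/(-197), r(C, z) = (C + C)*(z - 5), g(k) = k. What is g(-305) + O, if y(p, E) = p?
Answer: -38931179/155236 ≈ -250.79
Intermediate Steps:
r(C, z) = 2*C*(-5 + z) (r(C, z) = (2*C)*(-5 + z) = 2*C*(-5 + z))
Z = -143/197 (Z = 143*(-1/197) = -143/197 ≈ -0.72589)
O = 8415801/155236 (O = (-14 - 143/197)²/4 = (-2901/197)²/4 = (¼)*(8415801/38809) = 8415801/155236 ≈ 54.213)
g(-305) + O = -305 + 8415801/155236 = -38931179/155236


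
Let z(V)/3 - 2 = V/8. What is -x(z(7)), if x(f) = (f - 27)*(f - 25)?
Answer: -19257/64 ≈ -300.89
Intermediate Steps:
z(V) = 6 + 3*V/8 (z(V) = 6 + 3*(V/8) = 6 + 3*V/8)
x(f) = (-27 + f)*(-25 + f)
-x(z(7)) = -(675 + (6 + (3/8)*7)² - 52*(6 + (3/8)*7)) = -(675 + (6 + 21/8)² - 52*(6 + 21/8)) = -(675 + (69/8)² - 52*69/8) = -(675 + 4761/64 - 897/2) = -1*19257/64 = -19257/64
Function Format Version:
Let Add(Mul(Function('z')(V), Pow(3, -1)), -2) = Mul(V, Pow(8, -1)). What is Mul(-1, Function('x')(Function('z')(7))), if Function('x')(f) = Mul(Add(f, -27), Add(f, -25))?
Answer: Rational(-19257, 64) ≈ -300.89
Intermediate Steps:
Function('z')(V) = Add(6, Mul(Rational(3, 8), V)) (Function('z')(V) = Add(6, Mul(3, Mul(V, Pow(8, -1)))) = Add(6, Mul(3, Mul(V, Rational(1, 8)))) = Add(6, Mul(3, Mul(Rational(1, 8), V))) = Add(6, Mul(Rational(3, 8), V)))
Function('x')(f) = Mul(Add(-27, f), Add(-25, f))
Mul(-1, Function('x')(Function('z')(7))) = Mul(-1, Add(675, Pow(Add(6, Mul(Rational(3, 8), 7)), 2), Mul(-52, Add(6, Mul(Rational(3, 8), 7))))) = Mul(-1, Add(675, Pow(Add(6, Rational(21, 8)), 2), Mul(-52, Add(6, Rational(21, 8))))) = Mul(-1, Add(675, Pow(Rational(69, 8), 2), Mul(-52, Rational(69, 8)))) = Mul(-1, Add(675, Rational(4761, 64), Rational(-897, 2))) = Mul(-1, Rational(19257, 64)) = Rational(-19257, 64)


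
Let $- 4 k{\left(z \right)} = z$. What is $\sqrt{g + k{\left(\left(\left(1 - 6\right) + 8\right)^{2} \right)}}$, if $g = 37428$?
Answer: $\frac{\sqrt{149703}}{2} \approx 193.46$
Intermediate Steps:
$k{\left(z \right)} = - \frac{z}{4}$
$\sqrt{g + k{\left(\left(\left(1 - 6\right) + 8\right)^{2} \right)}} = \sqrt{37428 - \frac{\left(\left(1 - 6\right) + 8\right)^{2}}{4}} = \sqrt{37428 - \frac{\left(-5 + 8\right)^{2}}{4}} = \sqrt{37428 - \frac{3^{2}}{4}} = \sqrt{37428 - \frac{9}{4}} = \sqrt{\frac{149703}{4}} = \frac{\sqrt{149703}}{2}$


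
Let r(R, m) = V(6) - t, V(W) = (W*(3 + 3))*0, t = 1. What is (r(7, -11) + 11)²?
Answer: 100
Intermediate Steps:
V(W) = 0 (V(W) = (W*6)*0 = (6*W)*0 = 0)
r(R, m) = -1 (r(R, m) = 0 - 1*1 = 0 - 1 = -1)
(r(7, -11) + 11)² = (-1 + 11)² = 10² = 100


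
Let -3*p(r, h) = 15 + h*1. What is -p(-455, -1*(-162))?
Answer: 59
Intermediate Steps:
p(r, h) = -5 - h/3 (p(r, h) = -(15 + h*1)/3 = -(15 + h)/3 = -5 - h/3)
-p(-455, -1*(-162)) = -(-5 - (-1)*(-162)/3) = -(-5 - 1/3*162) = -(-5 - 54) = -1*(-59) = 59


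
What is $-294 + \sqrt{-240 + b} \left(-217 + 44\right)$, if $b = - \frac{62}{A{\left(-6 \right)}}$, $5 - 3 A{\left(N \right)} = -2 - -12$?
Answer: $-294 - \frac{2249 i \sqrt{30}}{5} \approx -294.0 - 2463.7 i$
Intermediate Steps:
$A{\left(N \right)} = - \frac{5}{3}$ ($A{\left(N \right)} = \frac{5}{3} - \frac{-2 - -12}{3} = \frac{5}{3} - \frac{-2 + 12}{3} = \frac{5}{3} - \frac{10}{3} = - \frac{5}{3}$)
$b = \frac{186}{5}$ ($b = - \frac{62}{- \frac{5}{3}} = \left(-62\right) \left(- \frac{3}{5}\right) = \frac{186}{5} \approx 37.2$)
$-294 + \sqrt{-240 + b} \left(-217 + 44\right) = -294 + \sqrt{-240 + \frac{186}{5}} \left(-217 + 44\right) = -294 + \sqrt{- \frac{1014}{5}} \left(-173\right) = -294 + \frac{13 i \sqrt{30}}{5} \left(-173\right) = -294 - \frac{2249 i \sqrt{30}}{5}$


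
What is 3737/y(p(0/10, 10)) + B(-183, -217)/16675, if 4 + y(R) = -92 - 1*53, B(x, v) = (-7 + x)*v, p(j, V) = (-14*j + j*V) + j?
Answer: -11234241/496915 ≈ -22.608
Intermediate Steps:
p(j, V) = -13*j + V*j (p(j, V) = (-14*j + V*j) + j = -13*j + V*j)
B(x, v) = v*(-7 + x)
y(R) = -149 (y(R) = -4 + (-92 - 1*53) = -4 + (-92 - 53) = -4 - 145 = -149)
3737/y(p(0/10, 10)) + B(-183, -217)/16675 = 3737/(-149) - 217*(-7 - 183)/16675 = 3737*(-1/149) - 217*(-190)*(1/16675) = -3737/149 + 41230*(1/16675) = -3737/149 + 8246/3335 = -11234241/496915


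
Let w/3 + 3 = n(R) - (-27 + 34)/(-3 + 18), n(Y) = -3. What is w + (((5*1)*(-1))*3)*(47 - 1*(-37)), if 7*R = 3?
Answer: -6397/5 ≈ -1279.4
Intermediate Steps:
R = 3/7 (R = (1/7)*3 = 3/7 ≈ 0.42857)
w = -97/5 (w = -9 + 3*(-3 - (-27 + 34)/(-3 + 18)) = -9 + 3*(-3 - 7/15) = -9 + 3*(-52/15) = -9 - 52/5 = -97/5 ≈ -19.400)
w + (((5*1)*(-1))*3)*(47 - 1*(-37)) = -97/5 + (((5*1)*(-1))*3)*(47 - 1*(-37)) = -97/5 + ((5*(-1))*3)*(47 + 37) = -97/5 - 5*3*84 = -97/5 - 15*84 = -97/5 - 1260 = -6397/5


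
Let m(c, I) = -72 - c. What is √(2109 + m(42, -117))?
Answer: √1995 ≈ 44.665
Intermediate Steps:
√(2109 + m(42, -117)) = √(2109 + (-72 - 1*42)) = √(2109 + (-72 - 42)) = √(2109 - 114) = √1995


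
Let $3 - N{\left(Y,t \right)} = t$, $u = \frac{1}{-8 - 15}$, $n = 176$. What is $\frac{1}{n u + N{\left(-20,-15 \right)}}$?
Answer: $\frac{23}{238} \approx 0.096639$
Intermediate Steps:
$u = - \frac{1}{23}$ ($u = \frac{1}{-23} = - \frac{1}{23} \approx -0.043478$)
$N{\left(Y,t \right)} = 3 - t$
$\frac{1}{n u + N{\left(-20,-15 \right)}} = \frac{1}{176 \left(- \frac{1}{23}\right) + \left(3 - -15\right)} = \frac{1}{- \frac{176}{23} + \left(3 + 15\right)} = \frac{1}{- \frac{176}{23} + 18} = \frac{1}{\frac{238}{23}} = \frac{23}{238}$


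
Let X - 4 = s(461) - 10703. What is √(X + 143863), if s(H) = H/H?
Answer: √133165 ≈ 364.92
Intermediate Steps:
s(H) = 1
X = -10698 (X = 4 + (1 - 10703) = 4 - 10702 = -10698)
√(X + 143863) = √(-10698 + 143863) = √133165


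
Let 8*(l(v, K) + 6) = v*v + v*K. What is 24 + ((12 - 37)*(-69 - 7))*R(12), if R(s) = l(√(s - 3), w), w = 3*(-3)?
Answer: -15651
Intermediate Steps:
w = -9
l(v, K) = -6 + v²/8 + K*v/8 (l(v, K) = -6 + (v*v + v*K)/8 = -6 + (v² + K*v)/8 = -6 + (v²/8 + K*v/8) = -6 + v²/8 + K*v/8)
R(s) = -51/8 - 9*√(-3 + s)/8 + s/8 (R(s) = -6 + (√(s - 3))²/8 + (⅛)*(-9)*√(s - 3) = -6 + (√(-3 + s))²/8 + (⅛)*(-9)*√(-3 + s) = -6 + (-3 + s)/8 - 9*√(-3 + s)/8 = -6 + (-3/8 + s/8) - 9*√(-3 + s)/8 = -51/8 - 9*√(-3 + s)/8 + s/8)
24 + ((12 - 37)*(-69 - 7))*R(12) = 24 + ((12 - 37)*(-69 - 7))*(-51/8 - 9*√(-3 + 12)/8 + (⅛)*12) = 24 + (-25*(-76))*(-51/8 - 9*√9/8 + 3/2) = 24 + 1900*(-51/8 - 9/8*3 + 3/2) = 24 + 1900*(-51/8 - 27/8 + 3/2) = 24 + 1900*(-33/4) = 24 - 15675 = -15651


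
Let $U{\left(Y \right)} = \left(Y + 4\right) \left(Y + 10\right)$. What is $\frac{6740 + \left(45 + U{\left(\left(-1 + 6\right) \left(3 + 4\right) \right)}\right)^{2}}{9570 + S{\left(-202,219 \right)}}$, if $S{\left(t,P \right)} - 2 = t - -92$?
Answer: $\frac{1623370}{4731} \approx 343.13$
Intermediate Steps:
$S{\left(t,P \right)} = 94 + t$ ($S{\left(t,P \right)} = 2 + \left(t - -92\right) = 2 + \left(t + 92\right) = 2 + \left(92 + t\right) = 94 + t$)
$U{\left(Y \right)} = \left(4 + Y\right) \left(10 + Y\right)$
$\frac{6740 + \left(45 + U{\left(\left(-1 + 6\right) \left(3 + 4\right) \right)}\right)^{2}}{9570 + S{\left(-202,219 \right)}} = \frac{6740 + \left(45 + \left(40 + \left(\left(-1 + 6\right) \left(3 + 4\right)\right)^{2} + 14 \left(-1 + 6\right) \left(3 + 4\right)\right)\right)^{2}}{9570 + \left(94 - 202\right)} = \frac{6740 + \left(45 + \left(40 + \left(5 \cdot 7\right)^{2} + 14 \cdot 5 \cdot 7\right)\right)^{2}}{9570 - 108} = \frac{6740 + \left(45 + \left(40 + 35^{2} + 14 \cdot 35\right)\right)^{2}}{9462} = \left(6740 + \left(45 + \left(40 + 1225 + 490\right)\right)^{2}\right) \frac{1}{9462} = \left(6740 + \left(45 + 1755\right)^{2}\right) \frac{1}{9462} = \left(6740 + 1800^{2}\right) \frac{1}{9462} = \left(6740 + 3240000\right) \frac{1}{9462} = 3246740 \cdot \frac{1}{9462} = \frac{1623370}{4731}$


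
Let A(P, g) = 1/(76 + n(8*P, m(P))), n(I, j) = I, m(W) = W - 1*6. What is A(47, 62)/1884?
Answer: 1/851568 ≈ 1.1743e-6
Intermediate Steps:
m(W) = -6 + W (m(W) = W - 6 = -6 + W)
A(P, g) = 1/(76 + 8*P)
A(47, 62)/1884 = (1/(4*(19 + 2*47)))/1884 = (1/(4*(19 + 94)))*(1/1884) = ((¼)/113)*(1/1884) = ((¼)*(1/113))*(1/1884) = (1/452)*(1/1884) = 1/851568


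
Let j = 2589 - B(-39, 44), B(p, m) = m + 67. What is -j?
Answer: -2478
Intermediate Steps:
B(p, m) = 67 + m
j = 2478 (j = 2589 - (67 + 44) = 2589 - 1*111 = 2589 - 111 = 2478)
-j = -1*2478 = -2478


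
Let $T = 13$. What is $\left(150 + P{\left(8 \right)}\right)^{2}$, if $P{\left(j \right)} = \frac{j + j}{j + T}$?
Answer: $\frac{10023556}{441} \approx 22729.0$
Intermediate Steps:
$P{\left(j \right)} = \frac{2 j}{13 + j}$ ($P{\left(j \right)} = \frac{j + j}{j + 13} = \frac{2 j}{13 + j}$)
$\left(150 + P{\left(8 \right)}\right)^{2} = \left(150 + 2 \cdot 8 \frac{1}{13 + 8}\right)^{2} = \left(150 + 2 \cdot 8 \cdot \frac{1}{21}\right)^{2} = \left(150 + \frac{16}{21}\right)^{2} = \left(\frac{3166}{21}\right)^{2} = \frac{10023556}{441}$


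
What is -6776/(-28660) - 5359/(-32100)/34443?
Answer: 374591837087/1584353889900 ≈ 0.23643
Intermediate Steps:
-6776/(-28660) - 5359/(-32100)/34443 = -6776*(-1/28660) - 5359*(-1/32100)*(1/34443) = 1694/7165 + (5359/32100)*(1/34443) = 1694/7165 + 5359/1105620300 = 374591837087/1584353889900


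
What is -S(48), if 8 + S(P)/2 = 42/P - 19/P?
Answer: 361/24 ≈ 15.042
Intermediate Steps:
S(P) = -16 + 46/P (S(P) = -16 + 2*(42/P - 19/P) = -16 + 2*(23/P) = -16 + 46/P)
-S(48) = -(-16 + 46/48) = -(-16 + 46*(1/48)) = -(-16 + 23/24) = -1*(-361/24) = 361/24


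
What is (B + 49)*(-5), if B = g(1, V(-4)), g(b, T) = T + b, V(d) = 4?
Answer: -270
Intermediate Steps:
B = 5 (B = 4 + 1 = 5)
(B + 49)*(-5) = (5 + 49)*(-5) = 54*(-5) = -270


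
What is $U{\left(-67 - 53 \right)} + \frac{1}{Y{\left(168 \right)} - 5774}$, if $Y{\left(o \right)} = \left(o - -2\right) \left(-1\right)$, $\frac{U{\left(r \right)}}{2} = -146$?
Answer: $- \frac{1735649}{5944} \approx -292.0$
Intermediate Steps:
$U{\left(r \right)} = -292$ ($U{\left(r \right)} = 2 \left(-146\right) = -292$)
$Y{\left(o \right)} = -2 - o$ ($Y{\left(o \right)} = \left(o + \left(-2 + 4\right)\right) \left(-1\right) = \left(o + 2\right) \left(-1\right) = \left(2 + o\right) \left(-1\right) = -2 - o$)
$U{\left(-67 - 53 \right)} + \frac{1}{Y{\left(168 \right)} - 5774} = -292 + \frac{1}{\left(-2 - 168\right) - 5774} = -292 + \frac{1}{-170 - 5774} = -292 + \frac{1}{-5944} = -292 - \frac{1}{5944} = - \frac{1735649}{5944}$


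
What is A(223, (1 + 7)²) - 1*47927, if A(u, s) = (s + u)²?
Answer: 34442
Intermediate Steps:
A(223, (1 + 7)²) - 1*47927 = ((1 + 7)² + 223)² - 1*47927 = (8² + 223)² - 47927 = (64 + 223)² - 47927 = 287² - 47927 = 82369 - 47927 = 34442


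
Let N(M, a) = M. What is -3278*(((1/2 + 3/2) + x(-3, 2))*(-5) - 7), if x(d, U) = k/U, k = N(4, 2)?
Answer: 88506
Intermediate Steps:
k = 4
x(d, U) = 4/U
-3278*(((1/2 + 3/2) + x(-3, 2))*(-5) - 7) = -3278*(((1/2 + 3/2) + 4/2)*(-5) - 7) = -3278*(((1*(½) + 3*(½)) + 4*(½))*(-5) - 7) = -3278*(((½ + 3/2) + 2)*(-5) - 7) = -3278*((2 + 2)*(-5) - 7) = -3278*(4*(-5) - 7) = -3278*(-20 - 7) = -3278*(-27) = 88506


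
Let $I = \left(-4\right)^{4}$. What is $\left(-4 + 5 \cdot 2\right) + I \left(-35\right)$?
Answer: $-8954$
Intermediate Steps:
$I = 256$
$\left(-4 + 5 \cdot 2\right) + I \left(-35\right) = \left(-4 + 5 \cdot 2\right) + 256 \left(-35\right) = \left(-4 + 10\right) - 8960 = 6 - 8960 = -8954$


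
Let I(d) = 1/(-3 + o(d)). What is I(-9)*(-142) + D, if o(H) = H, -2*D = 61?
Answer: -56/3 ≈ -18.667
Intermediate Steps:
D = -61/2 (D = -½*61 = -61/2 ≈ -30.500)
I(d) = 1/(-3 + d)
I(-9)*(-142) + D = -142/(-3 - 9) - 61/2 = -142/(-12) - 61/2 = -1/12*(-142) - 61/2 = 71/6 - 61/2 = -56/3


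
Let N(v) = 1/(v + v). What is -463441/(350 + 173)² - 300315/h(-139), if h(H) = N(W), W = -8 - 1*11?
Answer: 3121504278689/273529 ≈ 1.1412e+7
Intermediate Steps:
W = -19 (W = -8 - 11 = -19)
N(v) = 1/(2*v)
h(H) = -1/38 (h(H) = (½)/(-19) = (½)*(-1/19) = -1/38)
-463441/(350 + 173)² - 300315/h(-139) = -463441/(350 + 173)² - 300315/(-1/38) = -463441/(523²) - 300315*(-38) = -463441/273529 + 11411970 = 3121504278689/273529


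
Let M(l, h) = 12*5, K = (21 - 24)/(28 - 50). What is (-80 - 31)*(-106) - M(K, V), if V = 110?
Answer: 11706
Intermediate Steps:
K = 3/22 (K = -3/(-22) = -3*(-1/22) = 3/22 ≈ 0.13636)
M(l, h) = 60
(-80 - 31)*(-106) - M(K, V) = (-80 - 31)*(-106) - 1*60 = -111*(-106) - 60 = 11766 - 60 = 11706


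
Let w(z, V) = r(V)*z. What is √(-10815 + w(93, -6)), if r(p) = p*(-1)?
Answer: I*√10257 ≈ 101.28*I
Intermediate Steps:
r(p) = -p
w(z, V) = -V*z (w(z, V) = (-V)*z = -V*z)
√(-10815 + w(93, -6)) = √(-10815 - 1*(-6)*93) = √(-10815 + 558) = √(-10257) = I*√10257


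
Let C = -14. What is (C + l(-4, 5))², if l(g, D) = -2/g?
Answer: 729/4 ≈ 182.25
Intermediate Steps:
(C + l(-4, 5))² = (-14 - 2/(-4))² = (-14 - 2*(-¼))² = (-14 + ½)² = (-27/2)² = 729/4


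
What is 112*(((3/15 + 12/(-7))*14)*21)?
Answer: -249312/5 ≈ -49862.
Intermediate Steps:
112*(((3/15 + 12/(-7))*14)*21) = 112*(((3*(1/15) + 12*(-1/7))*14)*21) = 112*(((1/5 - 12/7)*14)*21) = 112*(-53/35*14*21) = 112*(-106/5*21) = 112*(-2226/5) = -249312/5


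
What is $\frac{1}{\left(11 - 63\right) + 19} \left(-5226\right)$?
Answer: $\frac{1742}{11} \approx 158.36$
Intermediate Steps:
$\frac{1}{\left(11 - 63\right) + 19} \left(-5226\right) = \frac{1}{-52 + 19} \left(-5226\right) = \frac{1}{-33} \left(-5226\right) = \left(- \frac{1}{33}\right) \left(-5226\right) = \frac{1742}{11}$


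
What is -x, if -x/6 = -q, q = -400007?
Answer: 2400042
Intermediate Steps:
x = -2400042 (x = -(-6)*(-400007) = -6*400007 = -2400042)
-x = -1*(-2400042) = 2400042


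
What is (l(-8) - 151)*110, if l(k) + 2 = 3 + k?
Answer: -17380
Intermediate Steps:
l(k) = 1 + k (l(k) = -2 + (3 + k) = 1 + k)
(l(-8) - 151)*110 = ((1 - 8) - 151)*110 = (-7 - 151)*110 = -158*110 = -17380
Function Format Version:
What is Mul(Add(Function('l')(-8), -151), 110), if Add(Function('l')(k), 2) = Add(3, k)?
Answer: -17380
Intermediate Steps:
Function('l')(k) = Add(1, k) (Function('l')(k) = Add(-2, Add(3, k)) = Add(1, k))
Mul(Add(Function('l')(-8), -151), 110) = Mul(Add(Add(1, -8), -151), 110) = Mul(Add(-7, -151), 110) = Mul(-158, 110) = -17380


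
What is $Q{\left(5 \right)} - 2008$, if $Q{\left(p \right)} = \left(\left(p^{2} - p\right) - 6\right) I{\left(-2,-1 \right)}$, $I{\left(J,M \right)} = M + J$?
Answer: $-2050$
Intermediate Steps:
$I{\left(J,M \right)} = J + M$
$Q{\left(p \right)} = 18 - 3 p^{2} + 3 p$ ($Q{\left(p \right)} = \left(\left(p^{2} - p\right) - 6\right) \left(-2 - 1\right) = \left(-6 + p^{2} - p\right) \left(-3\right) = 18 - 3 p^{2} + 3 p$)
$Q{\left(5 \right)} - 2008 = \left(18 - 3 \cdot 5^{2} + 3 \cdot 5\right) - 2008 = \left(18 - 75 + 15\right) - 2008 = -42 - 2008 = -2050$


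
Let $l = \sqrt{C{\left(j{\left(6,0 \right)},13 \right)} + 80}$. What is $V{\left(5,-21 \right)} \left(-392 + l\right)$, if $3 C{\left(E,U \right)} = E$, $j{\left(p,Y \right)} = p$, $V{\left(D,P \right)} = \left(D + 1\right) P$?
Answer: $49392 - 126 \sqrt{82} \approx 48251.0$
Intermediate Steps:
$V{\left(D,P \right)} = P \left(1 + D\right)$ ($V{\left(D,P \right)} = \left(1 + D\right) P = P \left(1 + D\right)$)
$C{\left(E,U \right)} = \frac{E}{3}$
$l = \sqrt{82}$ ($l = \sqrt{\frac{1}{3} \cdot 6 + 80} = \sqrt{2 + 80} = \sqrt{82} \approx 9.0554$)
$V{\left(5,-21 \right)} \left(-392 + l\right) = - 21 \left(1 + 5\right) \left(-392 + \sqrt{82}\right) = \left(-21\right) 6 \left(-392 + \sqrt{82}\right) = - 126 \left(-392 + \sqrt{82}\right) = 49392 - 126 \sqrt{82}$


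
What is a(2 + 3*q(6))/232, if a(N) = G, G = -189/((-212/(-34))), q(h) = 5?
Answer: -3213/24592 ≈ -0.13065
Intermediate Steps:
G = -3213/106 (G = -189/((-212*(-1/34))) = -189/106/17 = -189*17/106 = -3213/106 ≈ -30.311)
a(N) = -3213/106
a(2 + 3*q(6))/232 = -3213/106/232 = -3213/106*1/232 = -3213/24592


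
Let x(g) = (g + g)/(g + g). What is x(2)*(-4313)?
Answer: -4313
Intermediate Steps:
x(g) = 1 (x(g) = (2*g)/((2*g)) = (2*g)*(1/(2*g)) = 1)
x(2)*(-4313) = 1*(-4313) = -4313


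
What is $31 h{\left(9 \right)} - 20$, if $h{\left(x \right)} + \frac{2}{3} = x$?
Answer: $\frac{715}{3} \approx 238.33$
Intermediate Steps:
$h{\left(x \right)} = - \frac{2}{3} + x$
$31 h{\left(9 \right)} - 20 = 31 \left(- \frac{2}{3} + 9\right) - 20 = 31 \cdot \frac{25}{3} - 20 = \frac{775}{3} - 20 = \frac{715}{3}$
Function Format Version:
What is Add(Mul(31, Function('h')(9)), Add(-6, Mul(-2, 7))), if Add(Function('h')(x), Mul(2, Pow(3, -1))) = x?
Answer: Rational(715, 3) ≈ 238.33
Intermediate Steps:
Function('h')(x) = Add(Rational(-2, 3), x)
Add(Mul(31, Function('h')(9)), Add(-6, Mul(-2, 7))) = Add(Mul(31, Add(Rational(-2, 3), 9)), Add(-6, Mul(-2, 7))) = Add(Mul(31, Rational(25, 3)), Add(-6, -14)) = Add(Rational(775, 3), -20) = Rational(715, 3)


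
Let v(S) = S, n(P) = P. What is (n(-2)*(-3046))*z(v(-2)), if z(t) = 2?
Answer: 12184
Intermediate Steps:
(n(-2)*(-3046))*z(v(-2)) = -2*(-3046)*2 = 6092*2 = 12184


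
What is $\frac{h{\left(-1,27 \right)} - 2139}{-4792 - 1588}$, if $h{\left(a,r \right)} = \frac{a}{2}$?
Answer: $\frac{389}{1160} \approx 0.33534$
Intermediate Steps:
$h{\left(a,r \right)} = \frac{a}{2}$ ($h{\left(a,r \right)} = a \frac{1}{2} = \frac{a}{2}$)
$\frac{h{\left(-1,27 \right)} - 2139}{-4792 - 1588} = \frac{\frac{1}{2} \left(-1\right) - 2139}{-4792 - 1588} = \frac{- \frac{1}{2} - 2139}{-6380} = \left(- \frac{4279}{2}\right) \left(- \frac{1}{6380}\right) = \frac{389}{1160}$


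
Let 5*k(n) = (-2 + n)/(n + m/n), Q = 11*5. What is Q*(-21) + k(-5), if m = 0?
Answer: -28868/25 ≈ -1154.7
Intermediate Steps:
Q = 55
k(n) = (-2 + n)/(5*n) (k(n) = ((-2 + n)/(n + 0/n))/5 = ((-2 + n)/(n + 0))/5 = ((-2 + n)/n)/5 = (-2 + n)/(5*n))
Q*(-21) + k(-5) = 55*(-21) + (1/5)*(-2 - 5)/(-5) = -1155 + (1/5)*(-1/5)*(-7) = -1155 + 7/25 = -28868/25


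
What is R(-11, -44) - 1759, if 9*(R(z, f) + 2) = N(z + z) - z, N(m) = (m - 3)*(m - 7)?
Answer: -15113/9 ≈ -1679.2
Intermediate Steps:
N(m) = (-7 + m)*(-3 + m) (N(m) = (-3 + m)*(-7 + m) = (-7 + m)*(-3 + m))
R(z, f) = 1/3 - 7*z/3 + 4*z**2/9 (R(z, f) = -2 + ((21 + (z + z)**2 - 10*(z + z)) - z)/9 = -2 + ((21 + (2*z)**2 - 20*z) - z)/9 = -2 + ((21 + 4*z**2 - 20*z) - z)/9 = -2 + ((21 - 20*z + 4*z**2) - z)/9 = -2 + (21 - 21*z + 4*z**2)/9 = -2 + (7/3 - 7*z/3 + 4*z**2/9) = 1/3 - 7*z/3 + 4*z**2/9)
R(-11, -44) - 1759 = (1/3 - 7/3*(-11) + (4/9)*(-11)**2) - 1759 = (1/3 + 77/3 + (4/9)*121) - 1759 = (1/3 + 77/3 + 484/9) - 1759 = 718/9 - 1759 = -15113/9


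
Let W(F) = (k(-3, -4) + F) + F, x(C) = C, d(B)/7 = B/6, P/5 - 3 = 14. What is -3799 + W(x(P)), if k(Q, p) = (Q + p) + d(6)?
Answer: -3629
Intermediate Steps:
P = 85 (P = 15 + 5*14 = 15 + 70 = 85)
d(B) = 7*B/6 (d(B) = 7*(B/6) = 7*B/6)
k(Q, p) = 7 + Q + p (k(Q, p) = (Q + p) + (7/6)*6 = (Q + p) + 7 = 7 + Q + p)
W(F) = 2*F (W(F) = ((7 - 3 - 4) + F) + F = (0 + F) + F = F + F = 2*F)
-3799 + W(x(P)) = -3799 + 2*85 = -3799 + 170 = -3629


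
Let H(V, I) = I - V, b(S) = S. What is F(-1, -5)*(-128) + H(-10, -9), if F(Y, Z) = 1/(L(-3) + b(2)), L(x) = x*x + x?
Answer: -15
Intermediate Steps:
L(x) = x + x² (L(x) = x² + x = x + x²)
F(Y, Z) = ⅛ (F(Y, Z) = 1/(-3*(1 - 3) + 2) = 1/(-3*(-2) + 2) = 1/(6 + 2) = 1/8 = ⅛)
F(-1, -5)*(-128) + H(-10, -9) = (⅛)*(-128) + (-9 - 1*(-10)) = -16 + (-9 + 10) = -16 + 1 = -15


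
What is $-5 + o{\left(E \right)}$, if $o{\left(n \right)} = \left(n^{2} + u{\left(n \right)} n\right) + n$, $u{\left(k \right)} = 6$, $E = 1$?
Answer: $3$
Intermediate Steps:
$o{\left(n \right)} = n^{2} + 7 n$ ($o{\left(n \right)} = \left(n^{2} + 6 n\right) + n = n^{2} + 7 n$)
$-5 + o{\left(E \right)} = -5 + 1 \left(7 + 1\right) = -5 + 1 \cdot 8 = -5 + 8 = 3$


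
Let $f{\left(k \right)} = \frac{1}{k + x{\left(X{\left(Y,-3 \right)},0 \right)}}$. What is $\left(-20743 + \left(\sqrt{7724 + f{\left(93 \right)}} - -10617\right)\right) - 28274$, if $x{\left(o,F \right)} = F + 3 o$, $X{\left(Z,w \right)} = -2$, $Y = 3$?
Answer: $-38400 + \frac{\sqrt{58463043}}{87} \approx -38312.0$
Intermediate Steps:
$f{\left(k \right)} = \frac{1}{-6 + k}$ ($f{\left(k \right)} = \frac{1}{k + \left(0 + 3 \left(-2\right)\right)} = \frac{1}{k + \left(0 - 6\right)} = \frac{1}{k - 6} = \frac{1}{-6 + k}$)
$\left(-20743 + \left(\sqrt{7724 + f{\left(93 \right)}} - -10617\right)\right) - 28274 = \left(-20743 + \left(\sqrt{7724 + \frac{1}{-6 + 93}} - -10617\right)\right) - 28274 = \left(-20743 + \left(\sqrt{7724 + \frac{1}{87}} + 10617\right)\right) - 28274 = \left(-20743 + \left(\sqrt{\frac{671989}{87}} + 10617\right)\right) - 28274 = \left(-20743 + \left(\frac{\sqrt{58463043}}{87} + 10617\right)\right) - 28274 = \left(-20743 + \left(10617 + \frac{\sqrt{58463043}}{87}\right)\right) - 28274 = \left(-10126 + \frac{\sqrt{58463043}}{87}\right) - 28274 = -38400 + \frac{\sqrt{58463043}}{87}$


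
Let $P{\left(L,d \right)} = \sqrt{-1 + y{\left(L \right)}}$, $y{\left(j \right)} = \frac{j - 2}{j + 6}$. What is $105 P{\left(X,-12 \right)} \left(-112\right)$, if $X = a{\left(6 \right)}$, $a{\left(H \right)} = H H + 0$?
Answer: $- 1120 i \sqrt{21} \approx - 5132.5 i$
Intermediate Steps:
$a{\left(H \right)} = H^{2}$ ($a{\left(H \right)} = H^{2} + 0 = H^{2}$)
$X = 36$ ($X = 6^{2} = 36$)
$y{\left(j \right)} = \frac{-2 + j}{6 + j}$
$P{\left(L,d \right)} = \sqrt{-1 + \frac{-2 + L}{6 + L}}$
$105 P{\left(X,-12 \right)} \left(-112\right) = 105 \cdot 2 \sqrt{2} \sqrt{- \frac{1}{6 + 36}} \left(-112\right) = 105 \cdot 2 \sqrt{2} \sqrt{- \frac{1}{42}} \left(-112\right) = 105 \cdot 2 \sqrt{2} \frac{i \sqrt{42}}{42} \left(-112\right) = 105 \frac{2 i \sqrt{21}}{21} \left(-112\right) = 10 i \sqrt{21} \left(-112\right) = - 1120 i \sqrt{21}$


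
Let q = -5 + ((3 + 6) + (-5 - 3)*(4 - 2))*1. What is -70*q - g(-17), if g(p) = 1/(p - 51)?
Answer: 57121/68 ≈ 840.01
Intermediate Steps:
g(p) = 1/(-51 + p)
q = -12 (q = -5 + (9 - 8*2)*1 = -5 + (9 - 16)*1 = -5 - 7*1 = -5 - 7 = -12)
-70*q - g(-17) = -70*(-12) - 1/(-51 - 17) = 840 - 1/(-68) = 840 - 1*(-1/68) = 840 + 1/68 = 57121/68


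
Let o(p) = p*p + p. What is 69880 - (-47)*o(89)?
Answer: 446350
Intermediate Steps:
o(p) = p + p**2 (o(p) = p**2 + p = p + p**2)
69880 - (-47)*o(89) = 69880 - (-47)*89*(1 + 89) = 69880 - (-47)*89*90 = 69880 - (-47)*8010 = 69880 - 1*(-376470) = 69880 + 376470 = 446350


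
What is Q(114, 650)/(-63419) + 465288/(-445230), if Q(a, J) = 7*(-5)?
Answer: -4915419437/4706006895 ≈ -1.0445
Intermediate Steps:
Q(a, J) = -35
Q(114, 650)/(-63419) + 465288/(-445230) = -35/(-63419) + 465288/(-445230) = -35*(-1/63419) + 465288*(-1/445230) = 35/63419 - 77548/74205 = -4915419437/4706006895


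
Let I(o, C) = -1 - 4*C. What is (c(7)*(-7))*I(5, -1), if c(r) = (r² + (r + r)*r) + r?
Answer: -3234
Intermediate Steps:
c(r) = r + 3*r² (c(r) = (r² + (2*r)*r) + r = (r² + 2*r²) + r = 3*r² + r = r + 3*r²)
(c(7)*(-7))*I(5, -1) = ((7*(1 + 3*7))*(-7))*(-1 - 4*(-1)) = ((7*(1 + 21))*(-7))*(-1 + 4) = ((7*22)*(-7))*3 = (154*(-7))*3 = -1078*3 = -3234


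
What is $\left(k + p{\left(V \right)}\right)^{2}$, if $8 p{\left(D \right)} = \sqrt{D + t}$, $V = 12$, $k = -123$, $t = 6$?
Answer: $\frac{484137}{32} - \frac{369 \sqrt{2}}{4} \approx 14999.0$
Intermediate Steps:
$p{\left(D \right)} = \frac{\sqrt{6 + D}}{8}$ ($p{\left(D \right)} = \frac{\sqrt{D + 6}}{8} = \frac{\sqrt{6 + D}}{8}$)
$\left(k + p{\left(V \right)}\right)^{2} = \left(-123 + \frac{\sqrt{6 + 12}}{8}\right)^{2} = \left(-123 + \frac{\sqrt{18}}{8}\right)^{2} = \left(-123 + \frac{3 \sqrt{2}}{8}\right)^{2}$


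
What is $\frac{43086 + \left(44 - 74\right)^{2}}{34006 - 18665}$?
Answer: $\frac{43986}{15341} \approx 2.8672$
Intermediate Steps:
$\frac{43086 + \left(44 - 74\right)^{2}}{34006 - 18665} = \frac{43086 + \left(-30\right)^{2}}{34006 - 18665} = \frac{43086 + 900}{34006 - 18665} = \frac{43986}{15341}$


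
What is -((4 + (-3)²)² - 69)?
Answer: -100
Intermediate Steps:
-((4 + (-3)²)² - 69) = -((4 + 9)² - 69) = -(13² - 69) = -(169 - 69) = -1*100 = -100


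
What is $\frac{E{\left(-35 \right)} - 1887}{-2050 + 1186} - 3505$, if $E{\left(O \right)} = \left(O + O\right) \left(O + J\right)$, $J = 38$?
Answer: $- \frac{336247}{96} \approx -3502.6$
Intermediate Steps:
$E{\left(O \right)} = 2 O \left(38 + O\right)$ ($E{\left(O \right)} = \left(O + O\right) \left(O + 38\right) = 2 O \left(38 + O\right)$)
$\frac{E{\left(-35 \right)} - 1887}{-2050 + 1186} - 3505 = \frac{2 \left(-35\right) \left(38 - 35\right) - 1887}{-2050 + 1186} - 3505 = \frac{2 \left(-35\right) 3 - 1887}{-864} - 3505 = \left(-210 - 1887\right) \left(- \frac{1}{864}\right) - 3505 = \left(-2097\right) \left(- \frac{1}{864}\right) - 3505 = \frac{233}{96} - 3505 = - \frac{336247}{96}$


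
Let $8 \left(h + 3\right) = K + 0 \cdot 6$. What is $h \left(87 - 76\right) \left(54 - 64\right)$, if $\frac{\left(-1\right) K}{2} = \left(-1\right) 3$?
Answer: $\frac{495}{2} \approx 247.5$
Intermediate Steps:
$K = 6$ ($K = - 2 \left(\left(-1\right) 3\right) = \left(-2\right) \left(-3\right) = 6$)
$h = - \frac{9}{4}$ ($h = -3 + \frac{6 + 0 \cdot 6}{8} = -3 + \frac{6 + 0}{8} = -3 + \frac{1}{8} \cdot 6 = -3 + \frac{3}{4} = - \frac{9}{4} \approx -2.25$)
$h \left(87 - 76\right) \left(54 - 64\right) = - \frac{9 \left(87 - 76\right) \left(54 - 64\right)}{4} = - \frac{9 \cdot 11 \left(-10\right)}{4} = \left(- \frac{9}{4}\right) \left(-110\right) = \frac{495}{2}$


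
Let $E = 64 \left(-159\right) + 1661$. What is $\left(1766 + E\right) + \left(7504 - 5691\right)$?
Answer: $-4936$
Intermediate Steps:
$E = -8515$ ($E = -10176 + 1661 = -8515$)
$\left(1766 + E\right) + \left(7504 - 5691\right) = \left(1766 - 8515\right) + \left(7504 - 5691\right) = -6749 + \left(7504 - 5691\right) = -6749 + 1813 = -4936$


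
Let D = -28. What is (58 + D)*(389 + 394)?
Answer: 23490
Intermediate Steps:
(58 + D)*(389 + 394) = (58 - 28)*(389 + 394) = 30*783 = 23490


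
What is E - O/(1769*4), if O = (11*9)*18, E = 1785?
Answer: 6314439/3538 ≈ 1784.7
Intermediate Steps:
O = 1782 (O = 99*18 = 1782)
E - O/(1769*4) = 1785 - 1782/(1769*4) = 1785 - 1782/7076 = 1785 - 1*891/3538 = 1785 - 891/3538 = 6314439/3538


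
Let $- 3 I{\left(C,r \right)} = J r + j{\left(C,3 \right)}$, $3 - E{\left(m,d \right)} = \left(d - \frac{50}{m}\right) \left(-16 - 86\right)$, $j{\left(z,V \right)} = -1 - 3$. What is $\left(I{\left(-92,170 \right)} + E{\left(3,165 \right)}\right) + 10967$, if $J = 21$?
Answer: $\frac{74734}{3} \approx 24911.0$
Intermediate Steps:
$j{\left(z,V \right)} = -4$ ($j{\left(z,V \right)} = -1 - 3 = -4$)
$E{\left(m,d \right)} = 3 - \frac{5100}{m} + 102 d$ ($E{\left(m,d \right)} = 3 - \left(d - \frac{50}{m}\right) \left(-16 - 86\right) = 3 - \left(d - \frac{50}{m}\right) \left(-102\right) = 3 - \left(- 102 d + \frac{5100}{m}\right) = 3 + \left(- \frac{5100}{m} + 102 d\right) = 3 - \frac{5100}{m} + 102 d$)
$I{\left(C,r \right)} = \frac{4}{3} - 7 r$ ($I{\left(C,r \right)} = - \frac{21 r - 4}{3} = - \frac{-4 + 21 r}{3} = \frac{4}{3} - 7 r$)
$\left(I{\left(-92,170 \right)} + E{\left(3,165 \right)}\right) + 10967 = \left(\left(\frac{4}{3} - 1190\right) + \left(3 - \frac{5100}{3} + 102 \cdot 165\right)\right) + 10967 = \left(\left(\frac{4}{3} - 1190\right) + \left(3 - 1700 + 16830\right)\right) + 10967 = \left(- \frac{3566}{3} + \left(3 - 1700 + 16830\right)\right) + 10967 = \left(- \frac{3566}{3} + 15133\right) + 10967 = \frac{41833}{3} + 10967 = \frac{74734}{3}$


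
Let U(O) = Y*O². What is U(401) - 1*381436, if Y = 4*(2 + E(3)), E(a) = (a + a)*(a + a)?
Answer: 24060316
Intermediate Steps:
E(a) = 4*a² (E(a) = (2*a)*(2*a) = 4*a²)
Y = 152 (Y = 4*(2 + 4*3²) = 4*(2 + 4*9) = 4*(2 + 36) = 4*38 = 152)
U(O) = 152*O²
U(401) - 1*381436 = 152*401² - 1*381436 = 152*160801 - 381436 = 24441752 - 381436 = 24060316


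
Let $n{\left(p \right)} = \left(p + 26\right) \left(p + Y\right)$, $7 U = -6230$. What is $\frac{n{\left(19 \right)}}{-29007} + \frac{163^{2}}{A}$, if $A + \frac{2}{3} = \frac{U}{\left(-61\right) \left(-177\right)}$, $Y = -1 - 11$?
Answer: $- \frac{308189255673}{8689208} \approx -35468.0$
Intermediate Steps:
$U = -890$ ($U = \frac{1}{7} \left(-6230\right) = -890$)
$Y = -12$ ($Y = -1 - 11 = -12$)
$A = - \frac{2696}{3599}$ ($A = - \frac{2}{3} - \frac{890}{\left(-61\right) \left(-177\right)} = - \frac{2}{3} - \frac{890}{10797} = - \frac{2696}{3599} \approx -0.7491$)
$n{\left(p \right)} = \left(-12 + p\right) \left(26 + p\right)$ ($n{\left(p \right)} = \left(p + 26\right) \left(p - 12\right) = \left(26 + p\right) \left(-12 + p\right) = \left(-12 + p\right) \left(26 + p\right)$)
$\frac{n{\left(19 \right)}}{-29007} + \frac{163^{2}}{A} = \frac{-312 + 19^{2} + 14 \cdot 19}{-29007} + \frac{163^{2}}{- \frac{2696}{3599}} = \left(-312 + 361 + 266\right) \left(- \frac{1}{29007}\right) + 26569 \left(- \frac{3599}{2696}\right) = 315 \left(- \frac{1}{29007}\right) - \frac{95621831}{2696} = - \frac{35}{3223} - \frac{95621831}{2696} = - \frac{308189255673}{8689208}$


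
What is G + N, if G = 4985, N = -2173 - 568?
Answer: 2244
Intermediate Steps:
N = -2741
G + N = 4985 - 2741 = 2244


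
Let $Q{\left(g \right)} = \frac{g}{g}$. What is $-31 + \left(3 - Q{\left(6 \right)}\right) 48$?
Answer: $65$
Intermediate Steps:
$Q{\left(g \right)} = 1$
$-31 + \left(3 - Q{\left(6 \right)}\right) 48 = -31 + \left(3 - 1\right) 48 = -31 + 2 \cdot 48 = -31 + 96 = 65$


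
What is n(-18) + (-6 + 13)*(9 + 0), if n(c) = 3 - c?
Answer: 84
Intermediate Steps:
n(-18) + (-6 + 13)*(9 + 0) = (3 - 1*(-18)) + (-6 + 13)*(9 + 0) = (3 + 18) + 7*9 = 21 + 63 = 84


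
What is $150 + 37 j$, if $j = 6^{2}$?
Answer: $1482$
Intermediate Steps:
$j = 36$
$150 + 37 j = 150 + 37 \cdot 36 = 150 + 1332 = 1482$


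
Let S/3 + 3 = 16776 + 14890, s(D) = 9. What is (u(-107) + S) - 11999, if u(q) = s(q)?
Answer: 82999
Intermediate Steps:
u(q) = 9
S = 94989 (S = -9 + 3*(16776 + 14890) = -9 + 3*31666 = -9 + 94998 = 94989)
(u(-107) + S) - 11999 = (9 + 94989) - 11999 = 94998 - 11999 = 82999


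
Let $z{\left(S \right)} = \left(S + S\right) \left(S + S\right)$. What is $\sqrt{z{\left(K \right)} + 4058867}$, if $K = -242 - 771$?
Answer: $\sqrt{8163543} \approx 2857.2$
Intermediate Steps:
$K = -1013$ ($K = -242 - 771 = -1013$)
$z{\left(S \right)} = 4 S^{2}$ ($z{\left(S \right)} = 2 S 2 S = 4 S^{2}$)
$\sqrt{z{\left(K \right)} + 4058867} = \sqrt{4 \left(-1013\right)^{2} + 4058867} = \sqrt{4 \cdot 1026169 + 4058867} = \sqrt{4104676 + 4058867} = \sqrt{8163543}$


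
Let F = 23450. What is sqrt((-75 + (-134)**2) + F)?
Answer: sqrt(41331) ≈ 203.30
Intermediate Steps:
sqrt((-75 + (-134)**2) + F) = sqrt((-75 + (-134)**2) + 23450) = sqrt((-75 + 17956) + 23450) = sqrt(17881 + 23450) = sqrt(41331)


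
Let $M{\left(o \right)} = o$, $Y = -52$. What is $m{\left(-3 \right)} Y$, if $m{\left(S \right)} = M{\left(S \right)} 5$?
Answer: $780$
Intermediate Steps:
$m{\left(S \right)} = 5 S$ ($m{\left(S \right)} = S 5 = 5 S$)
$m{\left(-3 \right)} Y = 5 \left(-3\right) \left(-52\right) = \left(-15\right) \left(-52\right) = 780$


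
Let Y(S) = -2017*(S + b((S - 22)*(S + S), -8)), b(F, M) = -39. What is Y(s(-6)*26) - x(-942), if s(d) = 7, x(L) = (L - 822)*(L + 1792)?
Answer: 1210969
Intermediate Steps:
x(L) = (-822 + L)*(1792 + L)
Y(S) = 78663 - 2017*S (Y(S) = -2017*(S - 39) = -2017*(-39 + S) = 78663 - 2017*S)
Y(s(-6)*26) - x(-942) = (78663 - 14119*26) - (-1473024 + (-942)² + 970*(-942)) = (78663 - 2017*182) - (-1473024 + 887364 - 913740) = (78663 - 367094) - 1*(-1499400) = -288431 + 1499400 = 1210969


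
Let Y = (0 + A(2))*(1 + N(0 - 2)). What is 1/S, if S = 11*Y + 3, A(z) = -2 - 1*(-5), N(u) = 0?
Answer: 1/36 ≈ 0.027778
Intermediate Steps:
A(z) = 3 (A(z) = -2 + 5 = 3)
Y = 3 (Y = (0 + 3)*(1 + 0) = 3*1 = 3)
S = 36 (S = 11*3 + 3 = 33 + 3 = 36)
1/S = 1/36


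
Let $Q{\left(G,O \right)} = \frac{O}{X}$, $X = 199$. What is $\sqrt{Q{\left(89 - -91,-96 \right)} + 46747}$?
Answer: $\frac{\sqrt{1851208843}}{199} \approx 216.21$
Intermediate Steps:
$Q{\left(G,O \right)} = \frac{O}{199}$
$\sqrt{Q{\left(89 - -91,-96 \right)} + 46747} = \sqrt{\frac{1}{199} \left(-96\right) + 46747} = \sqrt{- \frac{96}{199} + 46747} = \sqrt{\frac{9302557}{199}} = \frac{\sqrt{1851208843}}{199}$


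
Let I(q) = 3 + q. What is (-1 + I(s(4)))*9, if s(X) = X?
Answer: 54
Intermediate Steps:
(-1 + I(s(4)))*9 = (-1 + (3 + 4))*9 = (-1 + 7)*9 = 6*9 = 54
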